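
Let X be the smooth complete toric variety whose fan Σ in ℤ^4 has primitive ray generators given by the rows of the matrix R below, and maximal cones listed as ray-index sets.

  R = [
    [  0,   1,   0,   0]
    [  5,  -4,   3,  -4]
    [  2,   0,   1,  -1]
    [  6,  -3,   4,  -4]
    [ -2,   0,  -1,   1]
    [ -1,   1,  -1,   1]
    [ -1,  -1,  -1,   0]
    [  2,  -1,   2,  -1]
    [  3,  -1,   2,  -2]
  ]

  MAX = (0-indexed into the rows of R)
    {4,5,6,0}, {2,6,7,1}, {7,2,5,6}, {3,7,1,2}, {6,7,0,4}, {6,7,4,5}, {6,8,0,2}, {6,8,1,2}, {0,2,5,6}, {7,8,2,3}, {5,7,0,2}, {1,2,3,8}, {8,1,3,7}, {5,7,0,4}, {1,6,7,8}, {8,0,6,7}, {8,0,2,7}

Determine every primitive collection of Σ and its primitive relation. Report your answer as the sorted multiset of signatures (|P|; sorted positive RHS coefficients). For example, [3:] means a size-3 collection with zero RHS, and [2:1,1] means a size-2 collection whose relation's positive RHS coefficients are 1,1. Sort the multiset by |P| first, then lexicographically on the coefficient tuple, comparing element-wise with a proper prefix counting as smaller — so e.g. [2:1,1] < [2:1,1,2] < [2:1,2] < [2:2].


Primitive collections (14):

  {2,4}:  v_{2} + v_{4} = 0 ; sig = [2:]
  {3,6}:  v_{3} + v_{6} = v_{1} ; sig = [2:1]
  {5,8}:  v_{5} + v_{8} = v_{2} ; sig = [2:1]
  {3,4}:  v_{3} + v_{4} = v_{6} + v_{7} + v_{8} ; sig = [2:1,1,1]
  {4,8}:  v_{4} + v_{8} = v_{0} + v_{6} + v_{7} ; sig = [2:1,1,1]
  {1,4}:  v_{1} + v_{4} = 2·v_{6} + v_{7} + v_{8} ; sig = [2:1,1,2]
  {3,5}:  v_{3} + v_{5} = 2·v_{2} + v_{6} + v_{7} ; sig = [2:1,1,2]
  {0,1}:  v_{0} + v_{1} = v_{6} + 2·v_{8} ; sig = [2:1,2]
  {1,5}:  v_{1} + v_{5} = 2·v_{2} + 2·v_{6} + v_{7} ; sig = [2:1,2,2]
  {0,3}:  v_{0} + v_{3} = 2·v_{8} ; sig = [2:2]
  {0,5,6,7}:  v_{0} + v_{5} + v_{6} + v_{7} = 0 ; sig = [4:]
  {0,2,6,7}:  v_{0} + v_{2} + v_{6} + v_{7} = v_{8} ; sig = [4:1]
  {2,6,7,8}:  v_{2} + v_{6} + v_{7} + v_{8} = v_{3} ; sig = [4:1]
  {1,2,7,8}:  v_{1} + v_{2} + v_{7} + v_{8} = 2·v_{3} ; sig = [4:2]

so the primitive-relation signature multiset is
{ [2:],  [2:1] ×2,  [2:1,1,1] ×2,  [2:1,1,2] ×2,  [2:1,2],  [2:1,2,2],  [2:2],  [4:],  [4:1] ×2,  [4:2] }


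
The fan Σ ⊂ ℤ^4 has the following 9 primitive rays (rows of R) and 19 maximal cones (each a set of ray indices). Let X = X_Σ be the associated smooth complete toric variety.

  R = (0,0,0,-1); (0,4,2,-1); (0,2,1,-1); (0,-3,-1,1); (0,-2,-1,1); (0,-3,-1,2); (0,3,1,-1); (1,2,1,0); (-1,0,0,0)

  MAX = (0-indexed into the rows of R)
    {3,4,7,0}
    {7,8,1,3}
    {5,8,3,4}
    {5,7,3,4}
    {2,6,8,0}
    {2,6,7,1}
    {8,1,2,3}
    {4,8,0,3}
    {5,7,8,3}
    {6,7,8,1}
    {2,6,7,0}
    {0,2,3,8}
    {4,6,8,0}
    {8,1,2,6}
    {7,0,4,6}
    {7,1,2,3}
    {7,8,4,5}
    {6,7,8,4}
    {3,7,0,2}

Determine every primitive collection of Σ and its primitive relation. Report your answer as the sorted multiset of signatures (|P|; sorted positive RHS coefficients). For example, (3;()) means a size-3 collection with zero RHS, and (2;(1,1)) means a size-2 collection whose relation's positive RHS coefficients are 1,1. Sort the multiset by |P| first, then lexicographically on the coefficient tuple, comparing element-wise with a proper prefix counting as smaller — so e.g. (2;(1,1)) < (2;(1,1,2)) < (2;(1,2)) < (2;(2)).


Δ(Σ) — 9 vertices, 11 min non-faces:

  P={2,4}:  v_{2} + v_{4} = 0  so sig = (2;())
  P={3,6}:  v_{3} + v_{6} = 0  so sig = (2;())
  P={0,5}:  v_{0} + v_{5} = v_{3}  so sig = (2;(1))
  P={1,4}:  v_{1} + v_{4} = v_{7} + v_{8}  so sig = (2;(1,1))
  P={2,5}:  v_{2} + v_{5} = v_{3} + v_{7} + v_{8}  so sig = (2;(1,1,1))
  P={5,6}:  v_{5} + v_{6} = v_{4} + v_{7} + v_{8}  so sig = (2;(1,1,1))
  P={1,5}:  v_{1} + v_{5} = v_{3} + 2·v_{7} + 2·v_{8}  so sig = (2;(1,2,2))
  P={0,1}:  v_{0} + v_{1} = 2·v_{2}  so sig = (2;(2))
  P={0,7,8}:  v_{0} + v_{7} + v_{8} = v_{2}  so sig = (3;(1))
  P={2,7,8}:  v_{2} + v_{7} + v_{8} = v_{1}  so sig = (3;(1))
  P={3,4,7,8}:  v_{3} + v_{4} + v_{7} + v_{8} = v_{5}  so sig = (4;(1))

Sorted signature multiset PRS(X):
    (2;())
    (2;())
    (2;(1))
    (2;(1,1))
    (2;(1,1,1))
    (2;(1,1,1))
    (2;(1,2,2))
    (2;(2))
    (3;(1))
    (3;(1))
    (4;(1))


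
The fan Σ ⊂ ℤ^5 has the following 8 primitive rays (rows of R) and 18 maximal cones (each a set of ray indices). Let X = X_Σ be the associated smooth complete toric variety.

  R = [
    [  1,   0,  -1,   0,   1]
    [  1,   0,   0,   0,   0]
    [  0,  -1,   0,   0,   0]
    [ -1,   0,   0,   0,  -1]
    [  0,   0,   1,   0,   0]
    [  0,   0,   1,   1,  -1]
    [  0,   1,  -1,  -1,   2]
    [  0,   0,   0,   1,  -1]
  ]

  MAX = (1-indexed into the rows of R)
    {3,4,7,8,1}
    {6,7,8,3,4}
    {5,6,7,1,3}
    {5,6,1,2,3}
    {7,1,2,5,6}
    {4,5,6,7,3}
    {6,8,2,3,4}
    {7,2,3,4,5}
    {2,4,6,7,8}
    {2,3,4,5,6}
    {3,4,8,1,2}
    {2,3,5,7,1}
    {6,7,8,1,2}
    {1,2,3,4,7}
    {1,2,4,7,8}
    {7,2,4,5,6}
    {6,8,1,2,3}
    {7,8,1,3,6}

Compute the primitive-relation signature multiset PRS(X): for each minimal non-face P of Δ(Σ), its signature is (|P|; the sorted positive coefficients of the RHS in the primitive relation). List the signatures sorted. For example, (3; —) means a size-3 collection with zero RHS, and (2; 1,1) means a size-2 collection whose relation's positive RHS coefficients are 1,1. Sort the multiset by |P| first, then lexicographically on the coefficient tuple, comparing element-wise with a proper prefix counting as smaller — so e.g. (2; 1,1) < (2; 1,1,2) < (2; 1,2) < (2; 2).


|primitive collections| = 5. Relations:

  P = {5,8}:  v_{5} + v_{8} = v_{6}  so sig = (2; 1)
  P = {1,4,5}:  v_{1} + v_{4} + v_{5} = 0  so sig = (3; —)
  P = {1,4,6}:  v_{1} + v_{4} + v_{6} = v_{8}  so sig = (3; 1)
  P = {2,3,7,8}:  v_{2} + v_{3} + v_{7} + v_{8} = v_{1}  so sig = (4; 1)
  P = {2,3,6,7}:  v_{2} + v_{3} + v_{6} + v_{7} = v_{1} + v_{5}  so sig = (4; 1,1)

Signatures (|P|; sorted positive RHS coefficients), sorted:
[(2; 1), (3; —), (3; 1), (4; 1), (4; 1,1)]


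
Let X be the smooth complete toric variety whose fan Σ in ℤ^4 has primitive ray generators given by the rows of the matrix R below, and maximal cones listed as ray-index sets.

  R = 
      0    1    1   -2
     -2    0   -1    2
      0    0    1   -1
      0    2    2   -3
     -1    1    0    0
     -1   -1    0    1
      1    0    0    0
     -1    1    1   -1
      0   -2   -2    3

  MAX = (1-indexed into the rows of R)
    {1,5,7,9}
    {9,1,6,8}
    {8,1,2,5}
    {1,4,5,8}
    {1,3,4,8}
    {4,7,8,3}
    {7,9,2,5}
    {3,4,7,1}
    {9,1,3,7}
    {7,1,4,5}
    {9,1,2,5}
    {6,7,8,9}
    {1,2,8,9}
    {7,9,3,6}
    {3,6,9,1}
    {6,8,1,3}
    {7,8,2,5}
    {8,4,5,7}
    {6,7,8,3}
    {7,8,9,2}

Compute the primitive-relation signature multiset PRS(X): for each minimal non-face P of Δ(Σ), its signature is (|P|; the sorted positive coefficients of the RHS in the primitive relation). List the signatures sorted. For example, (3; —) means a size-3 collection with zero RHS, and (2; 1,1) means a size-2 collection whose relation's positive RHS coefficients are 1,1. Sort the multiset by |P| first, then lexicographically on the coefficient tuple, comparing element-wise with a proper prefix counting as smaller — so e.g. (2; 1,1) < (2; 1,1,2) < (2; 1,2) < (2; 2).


Minimal non-faces — 12 found among 9 rays, 20 max cones:

  P={4,9}:  v_{4} + v_{9} = 0  ⟹  sig = (2; —)
  P={3,5}:  v_{3} + v_{5} = v_{8}  ⟹  sig = (2; 1)
  P={2,4}:  v_{2} + v_{4} = v_{5} + v_{8}  ⟹  sig = (2; 1,1)
  P={4,6}:  v_{4} + v_{6} = v_{3} + v_{8}  ⟹  sig = (2; 1,1)
  P={2,3}:  v_{2} + v_{3} = 2·v_{8} + v_{9}  ⟹  sig = (2; 1,2)
  P={5,6}:  v_{5} + v_{6} = 2·v_{8} + v_{9}  ⟹  sig = (2; 1,2)
  P={2,6}:  v_{2} + v_{6} = 3·v_{8} + 2·v_{9}  ⟹  sig = (2; 2,3)
  P={1,2,7}:  v_{1} + v_{2} + v_{7} = v_{5}  ⟹  sig = (3; 1)
  P={1,6,7}:  v_{1} + v_{6} + v_{7} = v_{3}  ⟹  sig = (3; 1)
  P={1,7,8}:  v_{1} + v_{7} + v_{8} = v_{4}  ⟹  sig = (3; 1)
  P={3,8,9}:  v_{3} + v_{8} + v_{9} = v_{6}  ⟹  sig = (3; 1)
  P={5,8,9}:  v_{5} + v_{8} + v_{9} = v_{2}  ⟹  sig = (3; 1)

Sorted signature multiset PRS(X):
{ (2; —),  (2; 1),  (2; 1,1) ×2,  (2; 1,2) ×2,  (2; 2,3),  (3; 1) ×5 }


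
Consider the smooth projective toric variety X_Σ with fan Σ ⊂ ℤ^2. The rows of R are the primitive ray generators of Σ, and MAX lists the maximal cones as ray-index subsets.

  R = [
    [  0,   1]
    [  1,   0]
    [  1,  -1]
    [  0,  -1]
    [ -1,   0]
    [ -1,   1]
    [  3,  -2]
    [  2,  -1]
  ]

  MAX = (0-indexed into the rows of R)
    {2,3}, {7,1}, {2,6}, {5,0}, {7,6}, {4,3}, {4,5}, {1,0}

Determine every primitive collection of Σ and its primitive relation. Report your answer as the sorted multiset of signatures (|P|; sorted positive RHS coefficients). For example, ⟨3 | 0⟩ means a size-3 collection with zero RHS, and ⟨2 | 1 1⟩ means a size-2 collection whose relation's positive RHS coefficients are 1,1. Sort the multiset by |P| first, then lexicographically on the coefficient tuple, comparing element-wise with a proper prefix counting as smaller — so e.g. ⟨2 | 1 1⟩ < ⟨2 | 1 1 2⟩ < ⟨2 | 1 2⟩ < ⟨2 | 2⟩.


|primitive collections| = 20. Relations:

  P={0,3}:  v_{0} + v_{3} = 0  so sig = ⟨2 | 0⟩
  P={1,4}:  v_{1} + v_{4} = 0  so sig = ⟨2 | 0⟩
  P={2,5}:  v_{2} + v_{5} = 0  so sig = ⟨2 | 0⟩
  P={0,2}:  v_{0} + v_{2} = v_{1}  so sig = ⟨2 | 1⟩
  P={0,4}:  v_{0} + v_{4} = v_{5}  so sig = ⟨2 | 1⟩
  P={1,2}:  v_{1} + v_{2} = v_{7}  so sig = ⟨2 | 1⟩
  P={1,3}:  v_{1} + v_{3} = v_{2}  so sig = ⟨2 | 1⟩
  P={1,5}:  v_{1} + v_{5} = v_{0}  so sig = ⟨2 | 1⟩
  P={2,4}:  v_{2} + v_{4} = v_{3}  so sig = ⟨2 | 1⟩
  P={2,7}:  v_{2} + v_{7} = v_{6}  so sig = ⟨2 | 1⟩
  P={3,5}:  v_{3} + v_{5} = v_{4}  so sig = ⟨2 | 1⟩
  P={4,7}:  v_{4} + v_{7} = v_{2}  so sig = ⟨2 | 1⟩
  P={5,6}:  v_{5} + v_{6} = v_{7}  so sig = ⟨2 | 1⟩
  P={5,7}:  v_{5} + v_{7} = v_{1}  so sig = ⟨2 | 1⟩
  P={0,6}:  v_{0} + v_{6} = v_{1} + v_{7}  so sig = ⟨2 | 1 1⟩
  P={0,7}:  v_{0} + v_{7} = 2·v_{1}  so sig = ⟨2 | 2⟩
  P={1,6}:  v_{1} + v_{6} = 2·v_{7}  so sig = ⟨2 | 2⟩
  P={3,7}:  v_{3} + v_{7} = 2·v_{2}  so sig = ⟨2 | 2⟩
  P={4,6}:  v_{4} + v_{6} = 2·v_{2}  so sig = ⟨2 | 2⟩
  P={3,6}:  v_{3} + v_{6} = 3·v_{2}  so sig = ⟨2 | 3⟩

Sorted signature multiset PRS(X):
[⟨2 | 0⟩, ⟨2 | 0⟩, ⟨2 | 0⟩, ⟨2 | 1⟩, ⟨2 | 1⟩, ⟨2 | 1⟩, ⟨2 | 1⟩, ⟨2 | 1⟩, ⟨2 | 1⟩, ⟨2 | 1⟩, ⟨2 | 1⟩, ⟨2 | 1⟩, ⟨2 | 1⟩, ⟨2 | 1⟩, ⟨2 | 1 1⟩, ⟨2 | 2⟩, ⟨2 | 2⟩, ⟨2 | 2⟩, ⟨2 | 2⟩, ⟨2 | 3⟩]


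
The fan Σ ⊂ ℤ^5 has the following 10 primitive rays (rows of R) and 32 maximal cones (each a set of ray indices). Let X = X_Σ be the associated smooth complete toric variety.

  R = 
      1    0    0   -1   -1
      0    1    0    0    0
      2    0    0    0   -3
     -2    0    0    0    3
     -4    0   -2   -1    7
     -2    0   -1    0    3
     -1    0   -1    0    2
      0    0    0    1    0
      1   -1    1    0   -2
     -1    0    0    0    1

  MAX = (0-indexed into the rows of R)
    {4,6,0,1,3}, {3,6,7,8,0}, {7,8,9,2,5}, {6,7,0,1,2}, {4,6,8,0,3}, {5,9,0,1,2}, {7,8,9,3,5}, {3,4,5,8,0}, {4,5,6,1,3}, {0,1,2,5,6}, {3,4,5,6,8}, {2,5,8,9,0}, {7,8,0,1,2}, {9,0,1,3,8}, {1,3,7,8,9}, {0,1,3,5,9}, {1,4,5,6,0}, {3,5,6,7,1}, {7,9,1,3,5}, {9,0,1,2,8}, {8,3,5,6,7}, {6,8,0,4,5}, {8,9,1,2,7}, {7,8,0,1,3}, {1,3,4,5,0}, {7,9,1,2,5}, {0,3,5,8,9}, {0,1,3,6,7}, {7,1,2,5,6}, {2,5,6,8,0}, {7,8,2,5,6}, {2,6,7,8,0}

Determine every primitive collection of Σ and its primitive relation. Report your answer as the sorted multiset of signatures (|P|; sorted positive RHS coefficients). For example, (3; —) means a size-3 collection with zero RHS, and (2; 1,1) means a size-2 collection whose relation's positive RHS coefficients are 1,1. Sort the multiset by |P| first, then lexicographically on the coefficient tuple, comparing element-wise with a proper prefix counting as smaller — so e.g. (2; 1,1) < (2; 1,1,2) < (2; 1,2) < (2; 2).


11 collections generate NE(X_Σ); each relation:

  • {2,3}:  v_{2} + v_{3} = 0  so sig = (2; —)
  • {6,9}:  v_{6} + v_{9} = v_{5}  so sig = (2; 1)
  • {2,4}:  v_{2} + v_{4} = v_{0} + v_{5} + v_{6}  so sig = (2; 1,1,1)
  • {4,9}:  v_{4} + v_{9} = v_{0} + v_{3} + 2·v_{5}  so sig = (2; 1,1,2)
  • {4,7}:  v_{4} + v_{7} = v_{3} + 2·v_{6}  so sig = (2; 1,2)
  • {0,7,9}:  v_{0} + v_{7} + v_{9} = 0  so sig = (3; —)
  • {1,6,8}:  v_{1} + v_{6} + v_{8} = 0  so sig = (3; —)
  • {0,5,7}:  v_{0} + v_{5} + v_{7} = v_{6}  so sig = (3; 1)
  • {1,5,8}:  v_{1} + v_{5} + v_{8} = v_{9}  so sig = (3; 1)
  • {1,4,8}:  v_{1} + v_{4} + v_{8} = v_{0} + v_{3} + v_{5}  so sig = (3; 1,1,1)
  • {0,3,5,6}:  v_{0} + v_{3} + v_{5} + v_{6} = v_{4}  so sig = (4; 1)

so the primitive-relation signature multiset is
{ (2; —),  (2; 1),  (2; 1,1,1),  (2; 1,1,2),  (2; 1,2),  (3; —) ×2,  (3; 1) ×2,  (3; 1,1,1),  (4; 1) }


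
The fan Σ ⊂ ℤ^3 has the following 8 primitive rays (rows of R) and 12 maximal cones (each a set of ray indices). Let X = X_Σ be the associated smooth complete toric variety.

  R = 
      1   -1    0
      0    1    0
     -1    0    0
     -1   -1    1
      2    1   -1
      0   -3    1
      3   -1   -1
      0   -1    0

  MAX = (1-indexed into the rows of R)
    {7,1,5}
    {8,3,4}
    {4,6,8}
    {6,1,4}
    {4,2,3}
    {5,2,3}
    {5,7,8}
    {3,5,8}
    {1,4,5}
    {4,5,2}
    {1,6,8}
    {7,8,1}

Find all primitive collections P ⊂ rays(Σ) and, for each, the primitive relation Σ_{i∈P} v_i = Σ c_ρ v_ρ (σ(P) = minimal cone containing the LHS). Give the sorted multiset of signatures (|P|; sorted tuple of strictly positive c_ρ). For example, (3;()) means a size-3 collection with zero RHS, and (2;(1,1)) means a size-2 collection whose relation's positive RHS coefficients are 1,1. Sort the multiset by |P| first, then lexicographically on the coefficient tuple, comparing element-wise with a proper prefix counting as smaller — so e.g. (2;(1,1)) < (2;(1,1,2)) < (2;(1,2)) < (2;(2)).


Σ has 14 primitive collections:

  P = {2,8}:  v_{2} + v_{8} = 0  ⇒ sig = (2;())
  P = {1,3}:  v_{1} + v_{3} = v_{8}  ⇒ sig = (2;(1))
  P = {1,2}:  v_{1} + v_{2} = v_{4} + v_{5}  ⇒ sig = (2;(1,1))
  P = {2,6}:  v_{2} + v_{6} = v_{1} + v_{4}  ⇒ sig = (2;(1,1))
  P = {2,7}:  v_{2} + v_{7} = v_{1} + v_{5}  ⇒ sig = (2;(1,1))
  P = {3,6}:  v_{3} + v_{6} = v_{4} + 2·v_{8}  ⇒ sig = (2;(1,2))
  P = {3,7}:  v_{3} + v_{7} = v_{5} + 2·v_{8}  ⇒ sig = (2;(1,2))
  P = {6,7}:  v_{6} + v_{7} = 3·v_{1} + v_{8}  ⇒ sig = (2;(1,3))
  P = {4,7}:  v_{4} + v_{7} = 2·v_{1}  ⇒ sig = (2;(2))
  P = {5,6}:  v_{5} + v_{6} = 2·v_{1}  ⇒ sig = (2;(2))
  P = {3,4,5}:  v_{3} + v_{4} + v_{5} = 0  ⇒ sig = (3;())
  P = {1,4,8}:  v_{1} + v_{4} + v_{8} = v_{6}  ⇒ sig = (3;(1))
  P = {1,5,8}:  v_{1} + v_{5} + v_{8} = v_{7}  ⇒ sig = (3;(1))
  P = {4,5,8}:  v_{4} + v_{5} + v_{8} = v_{1}  ⇒ sig = (3;(1))

Signatures (|P|; sorted positive RHS coefficients), sorted:
[(2;()), (2;(1)), (2;(1,1)), (2;(1,1)), (2;(1,1)), (2;(1,2)), (2;(1,2)), (2;(1,3)), (2;(2)), (2;(2)), (3;()), (3;(1)), (3;(1)), (3;(1))]


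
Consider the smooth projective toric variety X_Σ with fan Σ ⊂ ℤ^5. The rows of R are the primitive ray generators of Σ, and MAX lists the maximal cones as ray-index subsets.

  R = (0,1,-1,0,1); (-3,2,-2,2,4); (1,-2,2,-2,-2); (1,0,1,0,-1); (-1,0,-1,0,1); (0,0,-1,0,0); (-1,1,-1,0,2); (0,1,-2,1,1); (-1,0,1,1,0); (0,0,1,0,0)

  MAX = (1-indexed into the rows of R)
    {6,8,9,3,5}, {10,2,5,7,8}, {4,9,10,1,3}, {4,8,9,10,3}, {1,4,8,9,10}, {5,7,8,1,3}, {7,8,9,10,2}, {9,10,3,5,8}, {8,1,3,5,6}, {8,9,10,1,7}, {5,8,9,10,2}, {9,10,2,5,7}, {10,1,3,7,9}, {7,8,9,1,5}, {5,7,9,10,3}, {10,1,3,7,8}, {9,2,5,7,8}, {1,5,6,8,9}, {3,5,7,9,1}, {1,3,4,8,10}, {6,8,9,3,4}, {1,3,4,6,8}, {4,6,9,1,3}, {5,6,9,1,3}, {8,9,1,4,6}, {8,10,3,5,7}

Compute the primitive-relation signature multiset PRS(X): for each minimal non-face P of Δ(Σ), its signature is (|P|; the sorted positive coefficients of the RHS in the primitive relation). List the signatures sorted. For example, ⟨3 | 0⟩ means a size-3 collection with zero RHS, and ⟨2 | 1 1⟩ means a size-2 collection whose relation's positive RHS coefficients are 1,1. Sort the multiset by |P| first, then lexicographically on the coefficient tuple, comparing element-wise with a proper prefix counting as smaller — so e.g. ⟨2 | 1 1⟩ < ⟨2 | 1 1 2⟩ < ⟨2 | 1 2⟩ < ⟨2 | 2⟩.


12 collections generate NE(X_Σ); each relation:

  P = {4,5}:  v_{4} + v_{5} = 0  →  sig = ⟨2 | 0⟩
  P = {6,10}:  v_{6} + v_{10} = 0  →  sig = ⟨2 | 0⟩
  P = {4,7}:  v_{4} + v_{7} = v_{1} + v_{10}  →  sig = ⟨2 | 1 1⟩
  P = {6,7}:  v_{6} + v_{7} = v_{1} + v_{5}  →  sig = ⟨2 | 1 1⟩
  P = {2,4}:  v_{2} + v_{4} = v_{7} + v_{8} + v_{9} + v_{10}  →  sig = ⟨2 | 1 1 1 1⟩
  P = {2,6}:  v_{2} + v_{6} = v_{5} + v_{7} + v_{8} + v_{9}  →  sig = ⟨2 | 1 1 1 1⟩
  P = {1,2}:  v_{1} + v_{2} = 2·v_{7} + v_{8} + v_{9}  →  sig = ⟨2 | 1 1 2⟩
  P = {2,3}:  v_{2} + v_{3} = 2·v_{5} + 2·v_{10}  →  sig = ⟨2 | 2 2⟩
  P = {1,5,10}:  v_{1} + v_{5} + v_{10} = v_{7}  →  sig = ⟨3 | 1⟩
  P = {1,3,8,9}:  v_{1} + v_{3} + v_{8} + v_{9} = 0  →  sig = ⟨4 | 0⟩
  P = {3,7,8,9}:  v_{3} + v_{7} + v_{8} + v_{9} = v_{5} + v_{10}  →  sig = ⟨4 | 1 1⟩
  P = {5,7,8,9,10}:  v_{5} + v_{7} + v_{8} + v_{9} + v_{10} = v_{2}  →  sig = ⟨5 | 1⟩

Hence PRS(X_Σ) =
    |P|=2: 8 collections, coeffs (), (), (1,1), (1,1), (1,1,1,1), (1,1,1,1), (1,1,2), (2,2)
    |P|=3: 1 collection, coeffs (1)
    |P|=4: 2 collections, coeffs (), (1,1)
    |P|=5: 1 collection, coeffs (1)


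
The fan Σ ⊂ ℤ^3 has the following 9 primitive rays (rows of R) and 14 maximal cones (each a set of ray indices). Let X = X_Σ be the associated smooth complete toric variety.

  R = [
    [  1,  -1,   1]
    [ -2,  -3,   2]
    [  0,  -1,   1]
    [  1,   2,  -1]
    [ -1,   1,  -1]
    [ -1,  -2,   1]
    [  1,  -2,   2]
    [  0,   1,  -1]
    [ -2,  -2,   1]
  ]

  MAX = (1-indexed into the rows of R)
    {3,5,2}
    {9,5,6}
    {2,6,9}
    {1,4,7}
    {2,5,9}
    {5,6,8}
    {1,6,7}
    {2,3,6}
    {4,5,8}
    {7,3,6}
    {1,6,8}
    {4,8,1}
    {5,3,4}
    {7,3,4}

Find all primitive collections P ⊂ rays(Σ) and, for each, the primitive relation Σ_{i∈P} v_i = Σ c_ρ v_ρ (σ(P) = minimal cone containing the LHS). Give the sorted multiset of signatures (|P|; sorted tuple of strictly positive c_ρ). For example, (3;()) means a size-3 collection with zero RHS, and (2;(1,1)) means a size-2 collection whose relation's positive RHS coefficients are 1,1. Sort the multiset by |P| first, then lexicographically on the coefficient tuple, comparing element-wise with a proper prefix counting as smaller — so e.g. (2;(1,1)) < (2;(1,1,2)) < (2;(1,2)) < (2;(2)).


Minimal non-faces — 17 found among 9 rays, 14 max cones:

  P={1,5}:  v_{1} + v_{5} = 0 — sig = (2;())
  P={3,8}:  v_{3} + v_{8} = 0 — sig = (2;())
  P={4,6}:  v_{4} + v_{6} = 0 — sig = (2;())
  P={1,3}:  v_{1} + v_{3} = v_{7} — sig = (2;(1))
  P={2,8}:  v_{2} + v_{8} = v_{9} — sig = (2;(1))
  P={3,9}:  v_{3} + v_{9} = v_{2} — sig = (2;(1))
  P={5,7}:  v_{5} + v_{7} = v_{3} — sig = (2;(1))
  P={7,8}:  v_{7} + v_{8} = v_{1} — sig = (2;(1))
  P={1,9}:  v_{1} + v_{9} = v_{3} + v_{6} — sig = (2;(1,1))
  P={4,9}:  v_{4} + v_{9} = v_{3} + v_{5} — sig = (2;(1,1))
  P={8,9}:  v_{8} + v_{9} = v_{5} + v_{6} — sig = (2;(1,1))
  P={1,2}:  v_{1} + v_{2} = 2·v_{3} + v_{6} — sig = (2;(1,2))
  P={2,4}:  v_{2} + v_{4} = 2·v_{3} + v_{5} — sig = (2;(1,2))
  P={7,9}:  v_{7} + v_{9} = 2·v_{3} + v_{6} — sig = (2;(1,2))
  P={2,7}:  v_{2} + v_{7} = 3·v_{3} + v_{6} — sig = (2;(1,3))
  P={3,5,6}:  v_{3} + v_{5} + v_{6} = v_{9} — sig = (3;(1))
  P={2,5,6}:  v_{2} + v_{5} + v_{6} = 2·v_{9} — sig = (3;(2))

Hence PRS(X_Σ) =
    (2;())
    (2;())
    (2;())
    (2;(1))
    (2;(1))
    (2;(1))
    (2;(1))
    (2;(1))
    (2;(1,1))
    (2;(1,1))
    (2;(1,1))
    (2;(1,2))
    (2;(1,2))
    (2;(1,2))
    (2;(1,3))
    (3;(1))
    (3;(2))


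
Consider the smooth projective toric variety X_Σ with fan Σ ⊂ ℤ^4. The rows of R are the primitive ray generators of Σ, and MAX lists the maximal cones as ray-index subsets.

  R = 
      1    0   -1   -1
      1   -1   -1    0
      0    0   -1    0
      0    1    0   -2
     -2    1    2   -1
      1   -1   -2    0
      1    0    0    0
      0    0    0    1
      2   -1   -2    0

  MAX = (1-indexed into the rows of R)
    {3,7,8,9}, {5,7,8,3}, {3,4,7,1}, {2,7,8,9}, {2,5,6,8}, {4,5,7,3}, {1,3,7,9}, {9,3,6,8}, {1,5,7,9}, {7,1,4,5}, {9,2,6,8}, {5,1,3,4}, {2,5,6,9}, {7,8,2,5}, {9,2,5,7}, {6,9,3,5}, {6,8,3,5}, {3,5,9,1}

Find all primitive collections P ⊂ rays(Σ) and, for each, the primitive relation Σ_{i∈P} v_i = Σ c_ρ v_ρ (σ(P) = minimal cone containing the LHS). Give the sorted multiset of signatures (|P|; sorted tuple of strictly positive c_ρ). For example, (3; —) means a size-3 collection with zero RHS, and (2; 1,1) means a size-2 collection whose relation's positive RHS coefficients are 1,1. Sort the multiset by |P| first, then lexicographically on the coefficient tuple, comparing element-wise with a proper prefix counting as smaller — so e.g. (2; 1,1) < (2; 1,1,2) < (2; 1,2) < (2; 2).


Σ has 12 primitive collections:

  • {2,3}:  v_{2} + v_{3} = v_{6}  so sig = (2; 1)
  • {6,7}:  v_{6} + v_{7} = v_{9}  so sig = (2; 1)
  • {1,8}:  v_{1} + v_{8} = v_{3} + v_{7}  so sig = (2; 1,1)
  • {2,4}:  v_{2} + v_{4} = v_{1} + v_{5} + v_{9}  so sig = (2; 1,1,1)
  • {4,6}:  v_{4} + v_{6} = v_{1} + v_{3} + v_{5} + v_{9}  so sig = (2; 1,1,1,1)
  • {1,6}:  v_{1} + v_{6} = v_{3} + v_{5} + 2·v_{9}  so sig = (2; 1,1,2)
  • {1,2}:  v_{1} + v_{2} = v_{5} + 2·v_{9}  so sig = (2; 1,2)
  • {4,8}:  v_{4} + v_{8} = 2·v_{3} + v_{5} + 2·v_{7}  so sig = (2; 1,2,2)
  • {4,9}:  v_{4} + v_{9} = 2·v_{1}  so sig = (2; 2)
  • {5,8,9}:  v_{5} + v_{8} + v_{9} = 0  so sig = (3; —)
  • {1,3,5,7}:  v_{1} + v_{3} + v_{5} + v_{7} = v_{4}  so sig = (4; 1)
  • {3,5,7,9}:  v_{3} + v_{5} + v_{7} + v_{9} = v_{1}  so sig = (4; 1)

Signatures (|P|; sorted positive RHS coefficients), sorted:
[(2; 1), (2; 1), (2; 1,1), (2; 1,1,1), (2; 1,1,1,1), (2; 1,1,2), (2; 1,2), (2; 1,2,2), (2; 2), (3; —), (4; 1), (4; 1)]


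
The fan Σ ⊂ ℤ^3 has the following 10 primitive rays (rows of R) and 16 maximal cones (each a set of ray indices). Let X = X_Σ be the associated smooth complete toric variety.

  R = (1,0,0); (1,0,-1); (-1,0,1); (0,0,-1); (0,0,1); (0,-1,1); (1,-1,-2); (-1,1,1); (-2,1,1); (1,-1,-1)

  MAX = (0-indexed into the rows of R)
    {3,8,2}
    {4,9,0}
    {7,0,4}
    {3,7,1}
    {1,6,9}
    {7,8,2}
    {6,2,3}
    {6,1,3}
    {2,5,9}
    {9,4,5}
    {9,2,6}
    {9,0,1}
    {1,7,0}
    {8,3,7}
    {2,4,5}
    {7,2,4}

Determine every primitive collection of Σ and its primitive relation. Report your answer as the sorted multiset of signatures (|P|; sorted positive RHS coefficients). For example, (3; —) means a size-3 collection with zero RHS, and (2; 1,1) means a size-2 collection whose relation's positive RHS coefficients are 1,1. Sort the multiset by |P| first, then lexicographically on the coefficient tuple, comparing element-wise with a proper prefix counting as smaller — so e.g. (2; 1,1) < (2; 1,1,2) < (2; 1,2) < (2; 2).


The 23 primitive collections of Σ (r=10, n=3):

  • {1,2}:  v_{1} + v_{2} = 0 — sig = (2; —)
  • {3,4}:  v_{3} + v_{4} = 0 — sig = (2; —)
  • {7,9}:  v_{7} + v_{9} = 0 — sig = (2; —)
  • {0,2}:  v_{0} + v_{2} = v_{4} — sig = (2; 1)
  • {0,3}:  v_{0} + v_{3} = v_{1} — sig = (2; 1)
  • {0,8}:  v_{0} + v_{8} = v_{7} — sig = (2; 1)
  • {1,4}:  v_{1} + v_{4} = v_{0} — sig = (2; 1)
  • {3,9}:  v_{3} + v_{9} = v_{6} — sig = (2; 1)
  • {4,6}:  v_{4} + v_{6} = v_{9} — sig = (2; 1)
  • {6,7}:  v_{6} + v_{7} = v_{3} — sig = (2; 1)
  • {0,6}:  v_{0} + v_{6} = v_{1} + v_{9} — sig = (2; 1,1)
  • {1,5}:  v_{1} + v_{5} = v_{4} + v_{9} — sig = (2; 1,1)
  • {1,8}:  v_{1} + v_{8} = v_{3} + v_{7} — sig = (2; 1,1)
  • {3,5}:  v_{3} + v_{5} = v_{2} + v_{9} — sig = (2; 1,1)
  • {4,8}:  v_{4} + v_{8} = v_{2} + v_{7} — sig = (2; 1,1)
  • {5,7}:  v_{5} + v_{7} = v_{2} + v_{4} — sig = (2; 1,1)
  • {8,9}:  v_{8} + v_{9} = v_{2} + v_{3} — sig = (2; 1,1)
  • {0,5}:  v_{0} + v_{5} = 2·v_{4} + v_{9} — sig = (2; 1,2)
  • {5,6}:  v_{5} + v_{6} = v_{2} + 2·v_{9} — sig = (2; 1,2)
  • {6,8}:  v_{6} + v_{8} = v_{2} + 2·v_{3} — sig = (2; 1,2)
  • {5,8}:  v_{5} + v_{8} = 2·v_{2} — sig = (2; 2)
  • {2,3,7}:  v_{2} + v_{3} + v_{7} = v_{8} — sig = (3; 1)
  • {2,4,9}:  v_{2} + v_{4} + v_{9} = v_{5} — sig = (3; 1)

Signatures (|P|; sorted positive RHS coefficients), sorted:
    |P|=2: 21 collections, coeffs (), (), (), (1), (1), (1), (1), (1), (1), (1), (1,1), (1,1), (1,1), (1,1), (1,1), (1,1), (1,1), (1,2), (1,2), (1,2), (2)
    |P|=3: 2 collections, coeffs (1), (1)


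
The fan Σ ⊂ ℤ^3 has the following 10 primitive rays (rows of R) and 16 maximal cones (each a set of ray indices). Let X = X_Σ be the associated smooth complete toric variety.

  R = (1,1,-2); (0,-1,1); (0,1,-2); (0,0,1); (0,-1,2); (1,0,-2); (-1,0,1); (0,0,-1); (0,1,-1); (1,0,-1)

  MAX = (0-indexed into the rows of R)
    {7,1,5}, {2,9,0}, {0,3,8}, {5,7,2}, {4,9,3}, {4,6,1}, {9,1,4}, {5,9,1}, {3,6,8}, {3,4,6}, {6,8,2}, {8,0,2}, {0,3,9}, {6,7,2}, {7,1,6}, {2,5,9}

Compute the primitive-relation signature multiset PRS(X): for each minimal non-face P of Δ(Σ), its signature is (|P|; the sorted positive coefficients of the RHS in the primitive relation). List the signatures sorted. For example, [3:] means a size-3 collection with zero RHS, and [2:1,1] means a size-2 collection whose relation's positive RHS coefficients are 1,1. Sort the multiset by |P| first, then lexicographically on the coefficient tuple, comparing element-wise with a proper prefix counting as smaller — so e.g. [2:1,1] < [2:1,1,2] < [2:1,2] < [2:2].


21 minimal non-faces of Δ(Σ) (on 10 rays):

  P = {1,8}:  v_{1} + v_{8} = 0  ⟹  sig = [2:]
  P = {2,4}:  v_{2} + v_{4} = 0  ⟹  sig = [2:]
  P = {3,7}:  v_{3} + v_{7} = 0  ⟹  sig = [2:]
  P = {6,9}:  v_{6} + v_{9} = 0  ⟹  sig = [2:]
  P = {0,1}:  v_{0} + v_{1} = v_{9}  ⟹  sig = [2:1]
  P = {0,6}:  v_{0} + v_{6} = v_{8}  ⟹  sig = [2:1]
  P = {1,2}:  v_{1} + v_{2} = v_{7}  ⟹  sig = [2:1]
  P = {1,3}:  v_{1} + v_{3} = v_{4}  ⟹  sig = [2:1]
  P = {2,3}:  v_{2} + v_{3} = v_{8}  ⟹  sig = [2:1]
  P = {3,5}:  v_{3} + v_{5} = v_{9}  ⟹  sig = [2:1]
  P = {4,7}:  v_{4} + v_{7} = v_{1}  ⟹  sig = [2:1]
  P = {4,8}:  v_{4} + v_{8} = v_{3}  ⟹  sig = [2:1]
  P = {5,6}:  v_{5} + v_{6} = v_{7}  ⟹  sig = [2:1]
  P = {7,8}:  v_{7} + v_{8} = v_{2}  ⟹  sig = [2:1]
  P = {7,9}:  v_{7} + v_{9} = v_{5}  ⟹  sig = [2:1]
  P = {8,9}:  v_{8} + v_{9} = v_{0}  ⟹  sig = [2:1]
  P = {0,4}:  v_{0} + v_{4} = v_{3} + v_{9}  ⟹  sig = [2:1,1]
  P = {0,7}:  v_{0} + v_{7} = v_{2} + v_{9}  ⟹  sig = [2:1,1]
  P = {4,5}:  v_{4} + v_{5} = v_{1} + v_{9}  ⟹  sig = [2:1,1]
  P = {5,8}:  v_{5} + v_{8} = v_{2} + v_{9}  ⟹  sig = [2:1,1]
  P = {0,5}:  v_{0} + v_{5} = v_{2} + 2·v_{9}  ⟹  sig = [2:1,2]

Sorted signature multiset PRS(X):
{ [2:] ×4,  [2:1] ×12,  [2:1,1] ×4,  [2:1,2] }


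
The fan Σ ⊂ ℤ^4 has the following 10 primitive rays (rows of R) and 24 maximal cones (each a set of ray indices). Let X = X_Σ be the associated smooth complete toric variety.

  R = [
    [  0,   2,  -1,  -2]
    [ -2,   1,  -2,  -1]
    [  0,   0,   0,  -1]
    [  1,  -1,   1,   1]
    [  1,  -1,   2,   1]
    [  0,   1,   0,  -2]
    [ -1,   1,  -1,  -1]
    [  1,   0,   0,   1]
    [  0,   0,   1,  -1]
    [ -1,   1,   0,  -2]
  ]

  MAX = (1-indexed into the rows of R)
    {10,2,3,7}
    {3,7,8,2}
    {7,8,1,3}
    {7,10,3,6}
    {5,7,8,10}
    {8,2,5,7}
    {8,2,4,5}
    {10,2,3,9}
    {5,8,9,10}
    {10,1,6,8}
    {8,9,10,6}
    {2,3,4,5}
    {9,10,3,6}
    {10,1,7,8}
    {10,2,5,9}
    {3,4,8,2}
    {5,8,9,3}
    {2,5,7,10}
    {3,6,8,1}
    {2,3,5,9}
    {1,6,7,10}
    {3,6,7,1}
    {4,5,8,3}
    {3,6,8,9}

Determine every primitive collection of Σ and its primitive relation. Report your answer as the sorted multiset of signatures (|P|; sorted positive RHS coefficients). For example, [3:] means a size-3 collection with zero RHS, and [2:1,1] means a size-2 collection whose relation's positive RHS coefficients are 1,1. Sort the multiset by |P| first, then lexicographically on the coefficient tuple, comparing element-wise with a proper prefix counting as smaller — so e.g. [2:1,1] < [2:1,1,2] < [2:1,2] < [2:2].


Σ has 19 primitive collections:

  P = {4,7}:  v_{4} + v_{7} = 0  so sig = [2:]
  P = {4,10}:  v_{4} + v_{10} = v_{9}  so sig = [2:1]
  P = {7,9}:  v_{7} + v_{9} = v_{10}  so sig = [2:1]
  P = {1,4}:  v_{1} + v_{4} = v_{6} + v_{8}  so sig = [2:1,1]
  P = {4,9}:  v_{4} + v_{9} = v_{3} + v_{5}  so sig = [2:1,1]
  P = {1,9}:  v_{1} + v_{9} = v_{6} + v_{8} + v_{10}  so sig = [2:1,1,1]
  P = {4,6}:  v_{4} + v_{6} = v_{3} + v_{8} + v_{9}  so sig = [2:1,1,1]
  P = {1,5}:  v_{1} + v_{5} = 2·v_{8} + v_{9} + v_{10}  so sig = [2:1,1,2]
  P = {1,2}:  v_{1} + v_{2} = v_{3} + 3·v_{7} + v_{8}  so sig = [2:1,1,3]
  P = {2,6}:  v_{2} + v_{6} = v_{3} + 2·v_{7}  so sig = [2:1,2]
  P = {5,6}:  v_{5} + v_{6} = v_{8} + 2·v_{9}  so sig = [2:1,2]
  P = {2,8,9}:  v_{2} + v_{8} + v_{9} = v_{7}  so sig = [3:1]
  P = {3,5,7}:  v_{3} + v_{5} + v_{7} = v_{9}  so sig = [3:1]
  P = {3,8,10}:  v_{3} + v_{8} + v_{10} = v_{6}  so sig = [3:1]
  P = {6,7,8}:  v_{6} + v_{7} + v_{8} = v_{1}  so sig = [3:1]
  P = {1,3,10}:  v_{1} + v_{3} + v_{10} = 2·v_{6} + v_{7}  so sig = [3:1,2]
  P = {2,8,10}:  v_{2} + v_{8} + v_{10} = 2·v_{7}  so sig = [3:2]
  P = {3,5,10}:  v_{3} + v_{5} + v_{10} = 2·v_{9}  so sig = [3:2]
  P = {2,3,5,8}:  v_{2} + v_{3} + v_{5} + v_{8} = 0  so sig = [4:]

Hence PRS(X_Σ) =
[[2:], [2:1], [2:1], [2:1,1], [2:1,1], [2:1,1,1], [2:1,1,1], [2:1,1,2], [2:1,1,3], [2:1,2], [2:1,2], [3:1], [3:1], [3:1], [3:1], [3:1,2], [3:2], [3:2], [4:]]


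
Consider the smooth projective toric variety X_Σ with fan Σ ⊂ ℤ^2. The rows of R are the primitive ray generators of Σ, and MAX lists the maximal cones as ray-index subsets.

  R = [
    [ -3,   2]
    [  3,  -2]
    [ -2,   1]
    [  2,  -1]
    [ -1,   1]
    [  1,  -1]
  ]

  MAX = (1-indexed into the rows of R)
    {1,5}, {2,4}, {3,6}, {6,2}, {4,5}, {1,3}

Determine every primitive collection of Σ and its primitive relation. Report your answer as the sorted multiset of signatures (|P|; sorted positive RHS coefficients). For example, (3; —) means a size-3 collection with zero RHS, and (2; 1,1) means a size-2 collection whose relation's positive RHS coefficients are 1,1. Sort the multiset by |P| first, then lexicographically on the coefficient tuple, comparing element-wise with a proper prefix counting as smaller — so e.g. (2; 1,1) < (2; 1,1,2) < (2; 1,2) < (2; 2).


Δ(Σ) — 6 vertices, 9 min non-faces:

  • {1,2}:  v_{1} + v_{2} = 0 ; sig = (2; —)
  • {3,4}:  v_{3} + v_{4} = 0 ; sig = (2; —)
  • {5,6}:  v_{5} + v_{6} = 0 ; sig = (2; —)
  • {1,4}:  v_{1} + v_{4} = v_{5} ; sig = (2; 1)
  • {1,6}:  v_{1} + v_{6} = v_{3} ; sig = (2; 1)
  • {2,3}:  v_{2} + v_{3} = v_{6} ; sig = (2; 1)
  • {2,5}:  v_{2} + v_{5} = v_{4} ; sig = (2; 1)
  • {3,5}:  v_{3} + v_{5} = v_{1} ; sig = (2; 1)
  • {4,6}:  v_{4} + v_{6} = v_{2} ; sig = (2; 1)

Sorted signature multiset PRS(X):
    (2; —)
    (2; —)
    (2; —)
    (2; 1)
    (2; 1)
    (2; 1)
    (2; 1)
    (2; 1)
    (2; 1)


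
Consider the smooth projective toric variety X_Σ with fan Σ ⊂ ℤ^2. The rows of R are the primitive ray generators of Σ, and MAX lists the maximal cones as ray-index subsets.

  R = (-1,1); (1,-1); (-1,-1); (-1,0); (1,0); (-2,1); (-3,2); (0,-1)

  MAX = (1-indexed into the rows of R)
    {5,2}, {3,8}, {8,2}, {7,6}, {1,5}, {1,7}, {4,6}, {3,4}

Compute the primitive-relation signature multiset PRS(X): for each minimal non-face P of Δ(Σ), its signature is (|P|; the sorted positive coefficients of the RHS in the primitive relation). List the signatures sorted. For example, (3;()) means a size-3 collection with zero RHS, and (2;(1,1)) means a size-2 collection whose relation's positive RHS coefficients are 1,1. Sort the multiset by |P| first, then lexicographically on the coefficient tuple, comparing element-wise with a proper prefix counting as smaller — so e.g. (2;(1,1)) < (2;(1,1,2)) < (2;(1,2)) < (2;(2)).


Σ has 20 primitive collections:

  {1,2}:  v_{1} + v_{2} = 0  ⇒ sig = (2;())
  {4,5}:  v_{4} + v_{5} = 0  ⇒ sig = (2;())
  {1,4}:  v_{1} + v_{4} = v_{6}  ⇒ sig = (2;(1))
  {1,6}:  v_{1} + v_{6} = v_{7}  ⇒ sig = (2;(1))
  {1,8}:  v_{1} + v_{8} = v_{4}  ⇒ sig = (2;(1))
  {2,4}:  v_{2} + v_{4} = v_{8}  ⇒ sig = (2;(1))
  {2,6}:  v_{2} + v_{6} = v_{4}  ⇒ sig = (2;(1))
  {2,7}:  v_{2} + v_{7} = v_{6}  ⇒ sig = (2;(1))
  {3,5}:  v_{3} + v_{5} = v_{8}  ⇒ sig = (2;(1))
  {4,8}:  v_{4} + v_{8} = v_{3}  ⇒ sig = (2;(1))
  {5,6}:  v_{5} + v_{6} = v_{1}  ⇒ sig = (2;(1))
  {5,8}:  v_{5} + v_{8} = v_{2}  ⇒ sig = (2;(1))
  {7,8}:  v_{7} + v_{8} = v_{4} + v_{6}  ⇒ sig = (2;(1,1))
  {3,7}:  v_{3} + v_{7} = 2·v_{4} + v_{6}  ⇒ sig = (2;(1,2))
  {1,3}:  v_{1} + v_{3} = 2·v_{4}  ⇒ sig = (2;(2))
  {2,3}:  v_{2} + v_{3} = 2·v_{8}  ⇒ sig = (2;(2))
  {4,7}:  v_{4} + v_{7} = 2·v_{6}  ⇒ sig = (2;(2))
  {5,7}:  v_{5} + v_{7} = 2·v_{1}  ⇒ sig = (2;(2))
  {6,8}:  v_{6} + v_{8} = 2·v_{4}  ⇒ sig = (2;(2))
  {3,6}:  v_{3} + v_{6} = 3·v_{4}  ⇒ sig = (2;(3))

Sorted signature multiset PRS(X):
{ (2;()) ×2,  (2;(1)) ×10,  (2;(1,1)),  (2;(1,2)),  (2;(2)) ×5,  (2;(3)) }


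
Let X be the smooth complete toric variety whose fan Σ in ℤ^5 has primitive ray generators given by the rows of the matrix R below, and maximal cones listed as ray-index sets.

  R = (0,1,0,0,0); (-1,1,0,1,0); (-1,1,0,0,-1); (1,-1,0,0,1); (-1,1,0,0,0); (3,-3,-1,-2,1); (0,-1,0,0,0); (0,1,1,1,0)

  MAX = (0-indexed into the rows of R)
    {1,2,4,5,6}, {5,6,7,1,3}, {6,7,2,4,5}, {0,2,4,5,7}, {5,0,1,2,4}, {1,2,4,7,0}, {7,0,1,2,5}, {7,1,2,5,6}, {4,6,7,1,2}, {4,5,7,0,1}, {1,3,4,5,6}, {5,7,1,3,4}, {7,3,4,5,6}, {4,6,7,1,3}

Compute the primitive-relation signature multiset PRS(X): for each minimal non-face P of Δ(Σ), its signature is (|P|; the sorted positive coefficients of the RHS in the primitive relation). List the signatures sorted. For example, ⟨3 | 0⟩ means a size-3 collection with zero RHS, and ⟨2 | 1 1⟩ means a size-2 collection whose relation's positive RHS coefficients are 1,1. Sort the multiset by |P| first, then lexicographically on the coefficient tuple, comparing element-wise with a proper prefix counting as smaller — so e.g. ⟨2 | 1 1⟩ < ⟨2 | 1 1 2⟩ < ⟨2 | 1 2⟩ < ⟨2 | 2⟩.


Δ(Σ) — 8 vertices, 5 min non-faces:

  P = {0,6}:  v_{0} + v_{6} = 0 ; sig = ⟨2 | 0⟩
  P = {2,3}:  v_{2} + v_{3} = 0 ; sig = ⟨2 | 0⟩
  P = {0,3}:  v_{0} + v_{3} = v_{1} + v_{4} + v_{5} + v_{7} ; sig = ⟨2 | 1 1 1 1⟩
  P = {1,2,4,5,7}:  v_{1} + v_{2} + v_{4} + v_{5} + v_{7} = v_{0} ; sig = ⟨5 | 1⟩
  P = {1,4,5,6,7}:  v_{1} + v_{4} + v_{5} + v_{6} + v_{7} = v_{3} ; sig = ⟨5 | 1⟩

Signatures (|P|; sorted positive RHS coefficients), sorted:
    |P|=2: 3 collections, coeffs (), (), (1,1,1,1)
    |P|=5: 2 collections, coeffs (1), (1)


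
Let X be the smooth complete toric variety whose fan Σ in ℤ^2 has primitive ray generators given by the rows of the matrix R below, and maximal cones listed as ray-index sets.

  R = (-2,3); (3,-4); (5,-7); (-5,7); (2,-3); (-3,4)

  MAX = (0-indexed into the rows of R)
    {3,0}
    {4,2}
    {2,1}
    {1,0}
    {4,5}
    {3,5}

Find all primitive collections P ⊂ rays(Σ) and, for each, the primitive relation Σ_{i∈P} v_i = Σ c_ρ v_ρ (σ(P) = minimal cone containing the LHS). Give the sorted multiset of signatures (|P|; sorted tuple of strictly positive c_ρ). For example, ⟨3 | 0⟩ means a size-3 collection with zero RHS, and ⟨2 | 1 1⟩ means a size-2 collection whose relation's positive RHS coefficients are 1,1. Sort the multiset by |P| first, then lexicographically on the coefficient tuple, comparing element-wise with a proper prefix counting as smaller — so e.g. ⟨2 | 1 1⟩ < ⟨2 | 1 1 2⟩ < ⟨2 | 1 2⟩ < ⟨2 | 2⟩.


Σ has 9 primitive collections:

  P={0,4}:  v_{0} + v_{4} = 0  ⇒ sig = ⟨2 | 0⟩
  P={1,5}:  v_{1} + v_{5} = 0  ⇒ sig = ⟨2 | 0⟩
  P={2,3}:  v_{2} + v_{3} = 0  ⇒ sig = ⟨2 | 0⟩
  P={0,2}:  v_{0} + v_{2} = v_{1}  ⇒ sig = ⟨2 | 1⟩
  P={0,5}:  v_{0} + v_{5} = v_{3}  ⇒ sig = ⟨2 | 1⟩
  P={1,3}:  v_{1} + v_{3} = v_{0}  ⇒ sig = ⟨2 | 1⟩
  P={1,4}:  v_{1} + v_{4} = v_{2}  ⇒ sig = ⟨2 | 1⟩
  P={2,5}:  v_{2} + v_{5} = v_{4}  ⇒ sig = ⟨2 | 1⟩
  P={3,4}:  v_{3} + v_{4} = v_{5}  ⇒ sig = ⟨2 | 1⟩

Hence PRS(X_Σ) =
    |P|=2: 9 collections, coeffs (), (), (), (1), (1), (1), (1), (1), (1)


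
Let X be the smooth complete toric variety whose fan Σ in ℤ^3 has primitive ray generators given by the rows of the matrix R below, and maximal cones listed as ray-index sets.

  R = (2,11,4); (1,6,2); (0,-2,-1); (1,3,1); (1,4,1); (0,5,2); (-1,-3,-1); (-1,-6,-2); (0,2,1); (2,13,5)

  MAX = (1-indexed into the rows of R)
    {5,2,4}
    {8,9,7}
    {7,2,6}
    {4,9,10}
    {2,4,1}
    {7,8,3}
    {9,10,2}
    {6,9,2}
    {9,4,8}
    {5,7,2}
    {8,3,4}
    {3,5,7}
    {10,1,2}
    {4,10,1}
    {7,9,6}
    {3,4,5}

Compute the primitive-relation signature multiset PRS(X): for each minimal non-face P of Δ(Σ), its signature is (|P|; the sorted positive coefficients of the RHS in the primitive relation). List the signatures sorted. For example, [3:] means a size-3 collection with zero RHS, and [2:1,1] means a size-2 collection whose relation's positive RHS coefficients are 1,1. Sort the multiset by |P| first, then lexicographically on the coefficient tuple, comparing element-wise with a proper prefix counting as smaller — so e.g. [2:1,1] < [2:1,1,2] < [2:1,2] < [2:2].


Minimal non-faces — 24 found among 10 rays, 16 max cones:

  • {2,8}:  v_{2} + v_{8} = 0  →  sig = [2:]
  • {3,9}:  v_{3} + v_{9} = 0  →  sig = [2:]
  • {4,7}:  v_{4} + v_{7} = 0  →  sig = [2:]
  • {1,9}:  v_{1} + v_{9} = v_{10}  →  sig = [2:1]
  • {2,3}:  v_{2} + v_{3} = v_{5}  →  sig = [2:1]
  • {3,10}:  v_{3} + v_{10} = v_{1}  →  sig = [2:1]
  • {5,8}:  v_{5} + v_{8} = v_{3}  →  sig = [2:1]
  • {5,9}:  v_{5} + v_{9} = v_{2}  →  sig = [2:1]
  • {1,3}:  v_{1} + v_{3} = v_{2} + v_{4}  →  sig = [2:1,1]
  • {1,7}:  v_{1} + v_{7} = v_{2} + v_{9}  →  sig = [2:1,1]
  • {1,8}:  v_{1} + v_{8} = v_{4} + v_{9}  →  sig = [2:1,1]
  • {3,6}:  v_{3} + v_{6} = v_{2} + v_{7}  →  sig = [2:1,1]
  • {4,6}:  v_{4} + v_{6} = v_{2} + v_{9}  →  sig = [2:1,1]
  • {5,10}:  v_{5} + v_{10} = v_{1} + v_{2}  →  sig = [2:1,1]
  • {6,8}:  v_{6} + v_{8} = v_{7} + v_{9}  →  sig = [2:1,1]
  • {1,5}:  v_{1} + v_{5} = 2·v_{2} + v_{4}  →  sig = [2:1,2]
  • {5,6}:  v_{5} + v_{6} = 2·v_{2} + v_{7}  →  sig = [2:1,2]
  • {7,10}:  v_{7} + v_{10} = v_{2} + 2·v_{9}  →  sig = [2:1,2]
  • {8,10}:  v_{8} + v_{10} = v_{4} + 2·v_{9}  →  sig = [2:1,2]
  • {1,6}:  v_{1} + v_{6} = 2·v_{2} + 2·v_{9}  →  sig = [2:2,2]
  • {6,10}:  v_{6} + v_{10} = 2·v_{2} + 3·v_{9}  →  sig = [2:2,3]
  • {2,4,9}:  v_{2} + v_{4} + v_{9} = v_{1}  →  sig = [3:1]
  • {2,7,9}:  v_{2} + v_{7} + v_{9} = v_{6}  →  sig = [3:1]
  • {2,4,10}:  v_{2} + v_{4} + v_{10} = 2·v_{1}  →  sig = [3:2]

so the primitive-relation signature multiset is
[[2:], [2:], [2:], [2:1], [2:1], [2:1], [2:1], [2:1], [2:1,1], [2:1,1], [2:1,1], [2:1,1], [2:1,1], [2:1,1], [2:1,1], [2:1,2], [2:1,2], [2:1,2], [2:1,2], [2:2,2], [2:2,3], [3:1], [3:1], [3:2]]


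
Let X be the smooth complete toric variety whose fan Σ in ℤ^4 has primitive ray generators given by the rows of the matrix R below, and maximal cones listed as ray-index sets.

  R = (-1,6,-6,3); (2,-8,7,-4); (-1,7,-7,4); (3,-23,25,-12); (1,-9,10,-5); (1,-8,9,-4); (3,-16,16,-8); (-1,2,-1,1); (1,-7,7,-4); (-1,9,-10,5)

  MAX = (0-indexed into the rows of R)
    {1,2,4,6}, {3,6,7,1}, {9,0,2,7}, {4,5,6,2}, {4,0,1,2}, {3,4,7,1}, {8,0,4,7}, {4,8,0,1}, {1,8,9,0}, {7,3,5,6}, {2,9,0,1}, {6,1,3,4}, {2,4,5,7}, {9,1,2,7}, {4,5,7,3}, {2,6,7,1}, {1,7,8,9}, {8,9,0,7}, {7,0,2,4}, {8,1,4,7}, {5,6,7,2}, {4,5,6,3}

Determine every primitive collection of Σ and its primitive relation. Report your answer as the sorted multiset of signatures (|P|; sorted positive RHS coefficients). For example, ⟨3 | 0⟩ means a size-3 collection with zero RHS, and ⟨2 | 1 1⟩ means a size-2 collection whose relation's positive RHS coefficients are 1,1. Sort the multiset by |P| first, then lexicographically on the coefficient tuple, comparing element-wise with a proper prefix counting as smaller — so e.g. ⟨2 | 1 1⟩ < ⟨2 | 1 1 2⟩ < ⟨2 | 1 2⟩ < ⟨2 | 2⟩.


Primitive collections (16):

  P = {2,8}:  v_{2} + v_{8} = 0  ⟹  sig = ⟨2 | 0⟩
  P = {4,9}:  v_{4} + v_{9} = 0  ⟹  sig = ⟨2 | 0⟩
  P = {1,5}:  v_{1} + v_{5} = v_{6}  ⟹  sig = ⟨2 | 1⟩
  P = {0,3}:  v_{0} + v_{3} = v_{4} + v_{5}  ⟹  sig = ⟨2 | 1 1⟩
  P = {0,5}:  v_{0} + v_{5} = v_{2} + v_{4}  ⟹  sig = ⟨2 | 1 1⟩
  P = {3,9}:  v_{3} + v_{9} = v_{6} + v_{7}  ⟹  sig = ⟨2 | 1 1⟩
  P = {0,6}:  v_{0} + v_{6} = v_{1} + v_{2} + v_{4}  ⟹  sig = ⟨2 | 1 1 1⟩
  P = {5,8}:  v_{5} + v_{8} = v_{1} + v_{4} + v_{7}  ⟹  sig = ⟨2 | 1 1 1⟩
  P = {5,9}:  v_{5} + v_{9} = v_{1} + v_{2} + v_{7}  ⟹  sig = ⟨2 | 1 1 1⟩
  P = {6,8}:  v_{6} + v_{8} = 2·v_{1} + v_{4} + v_{7}  ⟹  sig = ⟨2 | 1 1 2⟩
  P = {6,9}:  v_{6} + v_{9} = 2·v_{1} + v_{2} + v_{7}  ⟹  sig = ⟨2 | 1 1 2⟩
  P = {2,3}:  v_{2} + v_{3} = 2·v_{5}  ⟹  sig = ⟨2 | 2⟩
  P = {3,8}:  v_{3} + v_{8} = 2·v_{1} + 2·v_{4} + 2·v_{7}  ⟹  sig = ⟨2 | 2 2 2⟩
  P = {0,1,7}:  v_{0} + v_{1} + v_{7} = 0  ⟹  sig = ⟨3 | 0⟩
  P = {4,6,7}:  v_{4} + v_{6} + v_{7} = v_{3}  ⟹  sig = ⟨3 | 1⟩
  P = {1,2,4,7}:  v_{1} + v_{2} + v_{4} + v_{7} = v_{5}  ⟹  sig = ⟨4 | 1⟩

Hence PRS(X_Σ) =
    |P|=2: 13 collections, coeffs (), (), (1), (1,1), (1,1), (1,1), (1,1,1), (1,1,1), (1,1,1), (1,1,2), (1,1,2), (2), (2,2,2)
    |P|=3: 2 collections, coeffs (), (1)
    |P|=4: 1 collection, coeffs (1)
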